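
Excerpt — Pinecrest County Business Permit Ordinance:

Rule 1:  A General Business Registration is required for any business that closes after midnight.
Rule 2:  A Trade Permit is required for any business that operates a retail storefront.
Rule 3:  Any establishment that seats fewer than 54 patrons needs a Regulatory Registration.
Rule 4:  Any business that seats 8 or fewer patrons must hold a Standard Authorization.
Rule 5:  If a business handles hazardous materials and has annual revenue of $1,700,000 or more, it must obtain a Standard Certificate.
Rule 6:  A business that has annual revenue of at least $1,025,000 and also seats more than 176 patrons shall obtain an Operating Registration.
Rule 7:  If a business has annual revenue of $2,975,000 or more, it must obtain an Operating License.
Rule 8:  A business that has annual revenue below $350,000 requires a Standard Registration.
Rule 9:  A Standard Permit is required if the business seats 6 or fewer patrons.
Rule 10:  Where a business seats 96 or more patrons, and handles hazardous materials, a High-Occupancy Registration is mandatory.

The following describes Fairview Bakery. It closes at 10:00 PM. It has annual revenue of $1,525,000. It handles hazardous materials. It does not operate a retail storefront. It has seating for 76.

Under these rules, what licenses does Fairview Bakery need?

Rule 1: closes 10:00 PM, at/before midnight → General Business Registration not required.
Rule 2: does not operate a retail storefront → Trade Permit not required.
Rule 3: seating 76 ≥ 54 → Regulatory Registration not required.
Rule 4: seating 76 > 8 → Standard Authorization not required.
Rule 5: handles hazardous materials; revenue $1,525,000 < $1,700,000 → Standard Certificate not required.
Rule 6: revenue $1,525,000 ≥ $1,025,000; seating 76 ≤ 176 → Operating Registration not required.
Rule 7: revenue $1,525,000 < $2,975,000 → Operating License not required.
Rule 8: revenue $1,525,000 ≥ $350,000 → Standard Registration not required.
Rule 9: seating 76 > 6 → Standard Permit not required.
Rule 10: seating 76 < 96; handles hazardous materials → High-Occupancy Registration not required.

None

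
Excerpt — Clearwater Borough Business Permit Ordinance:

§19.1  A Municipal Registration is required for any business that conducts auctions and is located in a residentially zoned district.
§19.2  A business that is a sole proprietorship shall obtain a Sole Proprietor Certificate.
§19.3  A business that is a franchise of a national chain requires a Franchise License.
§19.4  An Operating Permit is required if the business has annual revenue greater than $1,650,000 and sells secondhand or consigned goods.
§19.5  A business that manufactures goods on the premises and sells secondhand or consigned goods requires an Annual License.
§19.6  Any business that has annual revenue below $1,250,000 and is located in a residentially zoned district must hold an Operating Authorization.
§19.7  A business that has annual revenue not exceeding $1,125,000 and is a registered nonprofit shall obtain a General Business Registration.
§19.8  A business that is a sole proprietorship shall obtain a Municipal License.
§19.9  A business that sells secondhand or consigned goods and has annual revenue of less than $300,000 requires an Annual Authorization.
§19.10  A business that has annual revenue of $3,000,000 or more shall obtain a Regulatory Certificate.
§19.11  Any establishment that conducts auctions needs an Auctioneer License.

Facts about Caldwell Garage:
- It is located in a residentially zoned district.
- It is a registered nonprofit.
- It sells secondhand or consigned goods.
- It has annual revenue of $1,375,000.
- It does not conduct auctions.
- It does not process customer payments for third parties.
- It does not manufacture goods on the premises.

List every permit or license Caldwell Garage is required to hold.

None

§19.1 does not conduct auctions; is located in a residentially zoned district → Municipal Registration not required.
§19.2 is a registered nonprofit (not: is a sole proprietorship) → Sole Proprietor Certificate not required.
§19.3 is a registered nonprofit (not: is a franchise of a national chain) → Franchise License not required.
§19.4 revenue $1,375,000 ≤ $1,650,000; sells secondhand or consigned goods → Operating Permit not required.
§19.5 does not manufacture goods on the premises; sells secondhand or consigned goods → Annual License not required.
§19.6 revenue $1,375,000 ≥ $1,250,000; is located in a residentially zoned district → Operating Authorization not required.
§19.7 revenue $1,375,000 > $1,125,000; is a registered nonprofit → General Business Registration not required.
§19.8 is a registered nonprofit (not: is a sole proprietorship) → Municipal License not required.
§19.9 sells secondhand or consigned goods; revenue $1,375,000 ≥ $300,000 → Annual Authorization not required.
§19.10 revenue $1,375,000 < $3,000,000 → Regulatory Certificate not required.
§19.11 does not conduct auctions → Auctioneer License not required.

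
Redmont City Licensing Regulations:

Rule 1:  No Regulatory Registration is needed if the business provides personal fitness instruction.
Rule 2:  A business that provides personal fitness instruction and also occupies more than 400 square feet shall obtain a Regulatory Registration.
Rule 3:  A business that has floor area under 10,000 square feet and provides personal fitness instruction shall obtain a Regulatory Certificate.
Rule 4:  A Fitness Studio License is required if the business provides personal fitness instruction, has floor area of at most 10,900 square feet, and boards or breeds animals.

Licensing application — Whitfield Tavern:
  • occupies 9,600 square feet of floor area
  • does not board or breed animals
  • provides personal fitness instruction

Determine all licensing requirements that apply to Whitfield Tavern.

Rule 1: provides personal fitness instruction → exempt from Regulatory Registration.
Rule 2: provides personal fitness instruction; floor area 9,600 square feet > 400 square feet → Regulatory Registration required.
Rule 3: floor area 9,600 square feet < 10,000 square feet; provides personal fitness instruction → Regulatory Certificate required.
Rule 4: provides personal fitness instruction; floor area 9,600 square feet ≤ 10,900 square feet; does not board or breed animals → Fitness Studio License not required.

Regulatory Certificate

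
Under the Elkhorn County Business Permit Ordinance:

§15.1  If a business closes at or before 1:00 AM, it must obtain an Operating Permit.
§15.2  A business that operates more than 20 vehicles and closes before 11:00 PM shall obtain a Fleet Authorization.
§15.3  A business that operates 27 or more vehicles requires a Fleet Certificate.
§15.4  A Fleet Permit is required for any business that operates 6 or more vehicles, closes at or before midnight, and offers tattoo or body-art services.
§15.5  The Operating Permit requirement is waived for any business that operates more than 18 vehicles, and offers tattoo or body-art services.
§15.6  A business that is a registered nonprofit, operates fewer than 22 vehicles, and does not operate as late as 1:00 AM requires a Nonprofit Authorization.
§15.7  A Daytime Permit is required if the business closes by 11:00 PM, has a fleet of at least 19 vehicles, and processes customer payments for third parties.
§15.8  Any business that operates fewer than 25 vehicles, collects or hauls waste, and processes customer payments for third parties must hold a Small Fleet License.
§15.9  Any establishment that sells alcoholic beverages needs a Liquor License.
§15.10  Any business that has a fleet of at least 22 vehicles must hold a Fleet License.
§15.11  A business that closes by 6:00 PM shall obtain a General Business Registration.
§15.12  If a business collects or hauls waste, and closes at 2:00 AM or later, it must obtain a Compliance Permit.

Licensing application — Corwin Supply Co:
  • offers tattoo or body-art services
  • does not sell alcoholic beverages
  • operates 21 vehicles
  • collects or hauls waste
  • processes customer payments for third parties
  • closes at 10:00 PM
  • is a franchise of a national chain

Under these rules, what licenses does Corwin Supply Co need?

§15.1 closes 10:00 PM, at/before 1:00 AM → Operating Permit required.
§15.2 vehicles 21 > 20; closes 10:00 PM, at/before 11:00 PM → Fleet Authorization required.
§15.3 vehicles 21 < 27 → Fleet Certificate not required.
§15.4 vehicles 21 ≥ 6; closes 10:00 PM, at/before midnight; offers tattoo or body-art services → Fleet Permit required.
§15.5 vehicles 21 > 18; offers tattoo or body-art services → exempt from Operating Permit.
§15.6 is a franchise of a national chain (not: is a registered nonprofit); vehicles 21 < 22; closes 10:00 PM, at/before 1:00 AM → Nonprofit Authorization not required.
§15.7 closes 10:00 PM, at/before 11:00 PM; vehicles 21 ≥ 19; processes customer payments for third parties → Daytime Permit required.
§15.8 vehicles 21 < 25; collects or hauls waste; processes customer payments for third parties → Small Fleet License required.
§15.9 does not sell alcoholic beverages → Liquor License not required.
§15.10 vehicles 21 < 22 → Fleet License not required.
§15.11 closes 10:00 PM, after 6:00 PM → General Business Registration not required.
§15.12 collects or hauls waste; closes 10:00 PM, at/before 2:00 AM → Compliance Permit not required.

Daytime Permit, Fleet Authorization, Fleet Permit, Small Fleet License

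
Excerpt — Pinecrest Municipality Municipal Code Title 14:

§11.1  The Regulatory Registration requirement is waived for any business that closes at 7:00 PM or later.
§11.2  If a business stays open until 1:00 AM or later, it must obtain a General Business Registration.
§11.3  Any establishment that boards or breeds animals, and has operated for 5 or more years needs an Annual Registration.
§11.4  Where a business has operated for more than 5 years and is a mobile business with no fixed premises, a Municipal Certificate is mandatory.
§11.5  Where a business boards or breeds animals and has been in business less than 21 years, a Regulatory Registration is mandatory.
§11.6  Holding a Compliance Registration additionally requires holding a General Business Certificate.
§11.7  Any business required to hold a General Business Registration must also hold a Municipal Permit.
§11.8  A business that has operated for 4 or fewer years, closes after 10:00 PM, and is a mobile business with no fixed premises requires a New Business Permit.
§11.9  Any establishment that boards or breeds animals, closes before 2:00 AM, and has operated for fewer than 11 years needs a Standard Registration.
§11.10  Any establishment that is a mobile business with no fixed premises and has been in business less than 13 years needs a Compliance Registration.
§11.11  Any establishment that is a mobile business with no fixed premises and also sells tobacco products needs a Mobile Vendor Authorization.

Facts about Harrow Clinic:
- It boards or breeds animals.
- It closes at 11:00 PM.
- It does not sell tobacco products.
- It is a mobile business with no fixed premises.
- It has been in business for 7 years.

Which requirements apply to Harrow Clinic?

§11.1 closes 11:00 PM, after 7:00 PM → exempt from Regulatory Registration.
§11.2 closes 11:00 PM, at/before 1:00 AM → General Business Registration not required.
§11.3 boards or breeds animals; years in business 7 ≥ 5 → Annual Registration required.
§11.4 years in business 7 > 5; is a mobile business with no fixed premises → Municipal Certificate required.
§11.5 boards or breeds animals; years in business 7 < 21 → Regulatory Registration required.
§11.6 Compliance Registration is required → General Business Certificate also required.
§11.7 General Business Registration is not required → no effect.
§11.8 years in business 7 > 4; closes 11:00 PM, after 10:00 PM; is a mobile business with no fixed premises → New Business Permit not required.
§11.9 boards or breeds animals; closes 11:00 PM, at/before 2:00 AM; years in business 7 < 11 → Standard Registration required.
§11.10 is a mobile business with no fixed premises; years in business 7 < 13 → Compliance Registration required.
§11.11 is a mobile business with no fixed premises; does not sell tobacco products → Mobile Vendor Authorization not required.

Annual Registration, Compliance Registration, General Business Certificate, Municipal Certificate, Standard Registration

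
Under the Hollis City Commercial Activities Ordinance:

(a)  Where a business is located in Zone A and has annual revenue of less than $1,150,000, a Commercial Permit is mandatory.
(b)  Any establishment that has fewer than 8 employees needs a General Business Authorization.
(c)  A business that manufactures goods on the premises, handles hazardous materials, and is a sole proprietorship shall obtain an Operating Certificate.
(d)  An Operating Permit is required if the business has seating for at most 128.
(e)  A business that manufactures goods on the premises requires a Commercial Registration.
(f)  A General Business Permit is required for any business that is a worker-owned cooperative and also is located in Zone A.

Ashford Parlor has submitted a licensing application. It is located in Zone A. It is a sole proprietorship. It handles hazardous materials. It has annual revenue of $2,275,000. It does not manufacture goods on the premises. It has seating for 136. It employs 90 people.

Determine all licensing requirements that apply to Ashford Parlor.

(a) is located in Zone A; revenue $2,275,000 ≥ $1,150,000 → Commercial Permit not required.
(b) employees 90 ≥ 8 → General Business Authorization not required.
(c) does not manufacture goods on the premises; handles hazardous materials; is a sole proprietorship → Operating Certificate not required.
(d) seating 136 > 128 → Operating Permit not required.
(e) does not manufacture goods on the premises → Commercial Registration not required.
(f) is a sole proprietorship (not: is a worker-owned cooperative); is located in Zone A → General Business Permit not required.

None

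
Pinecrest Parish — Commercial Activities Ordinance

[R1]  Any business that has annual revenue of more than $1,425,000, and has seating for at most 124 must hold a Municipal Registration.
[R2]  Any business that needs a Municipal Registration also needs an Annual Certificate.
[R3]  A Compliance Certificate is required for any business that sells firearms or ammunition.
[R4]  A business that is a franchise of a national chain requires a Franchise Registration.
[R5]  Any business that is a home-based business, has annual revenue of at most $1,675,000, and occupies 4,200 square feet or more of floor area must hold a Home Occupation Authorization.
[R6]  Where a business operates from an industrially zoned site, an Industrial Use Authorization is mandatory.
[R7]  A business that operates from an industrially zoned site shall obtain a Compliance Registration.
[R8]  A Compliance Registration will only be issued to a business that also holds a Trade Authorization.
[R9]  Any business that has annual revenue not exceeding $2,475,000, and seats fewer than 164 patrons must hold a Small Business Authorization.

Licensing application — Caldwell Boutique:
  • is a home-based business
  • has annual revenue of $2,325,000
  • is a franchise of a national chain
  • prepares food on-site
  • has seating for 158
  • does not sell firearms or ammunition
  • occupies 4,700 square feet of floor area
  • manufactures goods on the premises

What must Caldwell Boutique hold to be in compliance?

[R1] revenue $2,325,000 > $1,425,000; seating 158 > 124 → Municipal Registration not required.
[R2] Municipal Registration is not required → no effect.
[R3] does not sell firearms or ammunition → Compliance Certificate not required.
[R4] is a franchise of a national chain → Franchise Registration required.
[R5] is a home-based business; revenue $2,325,000 > $1,675,000; floor area 4,700 square feet ≥ 4,200 square feet → Home Occupation Authorization not required.
[R6] is a home-based business (not: operates from an industrially zoned site) → Industrial Use Authorization not required.
[R7] is a home-based business (not: operates from an industrially zoned site) → Compliance Registration not required.
[R8] Compliance Registration is not required → no effect.
[R9] revenue $2,325,000 ≤ $2,475,000; seating 158 < 164 → Small Business Authorization required.

Franchise Registration, Small Business Authorization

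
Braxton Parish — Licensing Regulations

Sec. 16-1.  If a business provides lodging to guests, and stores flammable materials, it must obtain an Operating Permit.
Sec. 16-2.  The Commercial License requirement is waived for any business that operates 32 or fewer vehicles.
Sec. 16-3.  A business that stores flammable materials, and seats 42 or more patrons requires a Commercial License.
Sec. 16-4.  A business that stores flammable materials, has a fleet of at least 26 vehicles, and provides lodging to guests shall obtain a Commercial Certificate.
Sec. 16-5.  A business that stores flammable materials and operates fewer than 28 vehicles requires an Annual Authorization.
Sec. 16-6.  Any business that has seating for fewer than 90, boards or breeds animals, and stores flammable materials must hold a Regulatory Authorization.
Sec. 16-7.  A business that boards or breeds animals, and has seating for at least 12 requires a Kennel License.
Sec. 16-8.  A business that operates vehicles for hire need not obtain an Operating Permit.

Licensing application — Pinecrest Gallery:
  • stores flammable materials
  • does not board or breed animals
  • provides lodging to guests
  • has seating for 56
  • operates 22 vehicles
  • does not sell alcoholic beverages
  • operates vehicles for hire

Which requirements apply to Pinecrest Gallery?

Annual Authorization

Sec. 16-1. provides lodging to guests; stores flammable materials → Operating Permit required.
Sec. 16-2. vehicles 22 ≤ 32 → exempt from Commercial License.
Sec. 16-3. stores flammable materials; seating 56 ≥ 42 → Commercial License required.
Sec. 16-4. stores flammable materials; vehicles 22 < 26; provides lodging to guests → Commercial Certificate not required.
Sec. 16-5. stores flammable materials; vehicles 22 < 28 → Annual Authorization required.
Sec. 16-6. seating 56 < 90; does not board or breed animals; stores flammable materials → Regulatory Authorization not required.
Sec. 16-7. does not board or breed animals; seating 56 ≥ 12 → Kennel License not required.
Sec. 16-8. operates vehicles for hire → exempt from Operating Permit.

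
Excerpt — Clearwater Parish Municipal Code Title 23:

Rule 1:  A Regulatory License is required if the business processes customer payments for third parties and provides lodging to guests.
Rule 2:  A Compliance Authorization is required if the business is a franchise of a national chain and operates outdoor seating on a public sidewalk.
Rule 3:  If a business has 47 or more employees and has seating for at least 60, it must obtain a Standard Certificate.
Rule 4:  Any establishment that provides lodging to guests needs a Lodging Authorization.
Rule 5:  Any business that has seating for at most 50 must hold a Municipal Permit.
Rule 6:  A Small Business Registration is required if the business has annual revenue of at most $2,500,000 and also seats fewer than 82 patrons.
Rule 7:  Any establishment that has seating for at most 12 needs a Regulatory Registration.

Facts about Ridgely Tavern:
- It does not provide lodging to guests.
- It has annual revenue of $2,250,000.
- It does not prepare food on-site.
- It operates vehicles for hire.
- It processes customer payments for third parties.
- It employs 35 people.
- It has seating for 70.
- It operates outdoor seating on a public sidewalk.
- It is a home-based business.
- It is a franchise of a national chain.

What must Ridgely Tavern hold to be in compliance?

Compliance Authorization, Small Business Registration

Rule 1: processes customer payments for third parties; does not provide lodging to guests → Regulatory License not required.
Rule 2: is a franchise of a national chain; operates outdoor seating on a public sidewalk → Compliance Authorization required.
Rule 3: employees 35 < 47; seating 70 ≥ 60 → Standard Certificate not required.
Rule 4: does not provide lodging to guests → Lodging Authorization not required.
Rule 5: seating 70 > 50 → Municipal Permit not required.
Rule 6: revenue $2,250,000 ≤ $2,500,000; seating 70 < 82 → Small Business Registration required.
Rule 7: seating 70 > 12 → Regulatory Registration not required.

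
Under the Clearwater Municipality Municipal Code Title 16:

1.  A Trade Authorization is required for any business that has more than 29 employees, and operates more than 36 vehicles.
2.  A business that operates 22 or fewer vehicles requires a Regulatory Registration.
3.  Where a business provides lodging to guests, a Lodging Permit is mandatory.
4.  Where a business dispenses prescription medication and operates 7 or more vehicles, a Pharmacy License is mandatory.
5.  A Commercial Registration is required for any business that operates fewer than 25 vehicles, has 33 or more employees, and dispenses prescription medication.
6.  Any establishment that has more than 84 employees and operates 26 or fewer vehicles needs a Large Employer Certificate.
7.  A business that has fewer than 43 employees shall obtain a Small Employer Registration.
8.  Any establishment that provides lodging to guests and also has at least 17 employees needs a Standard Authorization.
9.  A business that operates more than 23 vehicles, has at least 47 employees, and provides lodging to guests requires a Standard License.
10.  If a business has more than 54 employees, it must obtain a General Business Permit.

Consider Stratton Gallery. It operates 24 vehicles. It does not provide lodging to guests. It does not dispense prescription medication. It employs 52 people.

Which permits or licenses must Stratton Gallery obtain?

None

1. employees 52 > 29; vehicles 24 ≤ 36 → Trade Authorization not required.
2. vehicles 24 > 22 → Regulatory Registration not required.
3. does not provide lodging to guests → Lodging Permit not required.
4. does not dispense prescription medication; vehicles 24 ≥ 7 → Pharmacy License not required.
5. vehicles 24 < 25; employees 52 ≥ 33; does not dispense prescription medication → Commercial Registration not required.
6. employees 52 ≤ 84; vehicles 24 ≤ 26 → Large Employer Certificate not required.
7. employees 52 ≥ 43 → Small Employer Registration not required.
8. does not provide lodging to guests; employees 52 ≥ 17 → Standard Authorization not required.
9. vehicles 24 > 23; employees 52 ≥ 47; does not provide lodging to guests → Standard License not required.
10. employees 52 ≤ 54 → General Business Permit not required.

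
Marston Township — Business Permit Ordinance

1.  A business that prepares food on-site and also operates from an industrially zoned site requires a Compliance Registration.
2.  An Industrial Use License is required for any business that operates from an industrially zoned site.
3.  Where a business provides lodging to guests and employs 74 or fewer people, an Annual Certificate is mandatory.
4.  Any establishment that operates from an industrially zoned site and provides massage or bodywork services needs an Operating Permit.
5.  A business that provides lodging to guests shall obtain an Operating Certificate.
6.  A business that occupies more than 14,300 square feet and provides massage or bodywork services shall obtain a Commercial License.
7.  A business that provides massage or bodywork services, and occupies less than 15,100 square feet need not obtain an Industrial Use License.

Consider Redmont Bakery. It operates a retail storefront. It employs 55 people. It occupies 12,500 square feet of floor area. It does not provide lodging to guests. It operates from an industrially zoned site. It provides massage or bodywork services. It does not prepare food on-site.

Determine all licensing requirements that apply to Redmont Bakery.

Operating Permit

1. does not prepare food on-site; operates from an industrially zoned site → Compliance Registration not required.
2. operates from an industrially zoned site → Industrial Use License required.
3. does not provide lodging to guests; employees 55 ≤ 74 → Annual Certificate not required.
4. operates from an industrially zoned site; provides massage or bodywork services → Operating Permit required.
5. does not provide lodging to guests → Operating Certificate not required.
6. floor area 12,500 square feet ≤ 14,300 square feet; provides massage or bodywork services → Commercial License not required.
7. provides massage or bodywork services; floor area 12,500 square feet < 15,100 square feet → exempt from Industrial Use License.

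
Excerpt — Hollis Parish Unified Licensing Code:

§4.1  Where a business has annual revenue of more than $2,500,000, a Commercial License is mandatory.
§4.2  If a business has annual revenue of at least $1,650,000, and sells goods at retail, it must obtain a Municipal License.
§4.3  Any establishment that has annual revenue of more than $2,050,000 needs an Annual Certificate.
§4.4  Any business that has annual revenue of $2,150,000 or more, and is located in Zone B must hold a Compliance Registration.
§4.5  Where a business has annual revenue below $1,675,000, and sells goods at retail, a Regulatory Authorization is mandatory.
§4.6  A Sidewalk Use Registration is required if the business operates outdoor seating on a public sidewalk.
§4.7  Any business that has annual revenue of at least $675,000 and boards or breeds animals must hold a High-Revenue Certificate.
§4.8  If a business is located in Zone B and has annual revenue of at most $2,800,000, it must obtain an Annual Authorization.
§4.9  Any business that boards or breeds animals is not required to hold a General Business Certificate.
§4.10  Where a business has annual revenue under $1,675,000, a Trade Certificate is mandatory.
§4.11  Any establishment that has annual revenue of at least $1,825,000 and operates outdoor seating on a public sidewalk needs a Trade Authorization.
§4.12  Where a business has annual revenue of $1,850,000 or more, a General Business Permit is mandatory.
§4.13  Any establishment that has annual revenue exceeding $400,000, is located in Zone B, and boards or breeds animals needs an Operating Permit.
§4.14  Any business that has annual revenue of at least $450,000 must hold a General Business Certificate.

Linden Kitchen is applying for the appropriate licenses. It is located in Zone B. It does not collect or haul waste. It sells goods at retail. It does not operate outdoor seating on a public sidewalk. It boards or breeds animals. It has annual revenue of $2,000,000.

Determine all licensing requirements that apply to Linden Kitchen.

Annual Authorization, General Business Permit, High-Revenue Certificate, Municipal License, Operating Permit

§4.1 revenue $2,000,000 ≤ $2,500,000 → Commercial License not required.
§4.2 revenue $2,000,000 ≥ $1,650,000; sells goods at retail → Municipal License required.
§4.3 revenue $2,000,000 ≤ $2,050,000 → Annual Certificate not required.
§4.4 revenue $2,000,000 < $2,150,000; is located in Zone B → Compliance Registration not required.
§4.5 revenue $2,000,000 ≥ $1,675,000; sells goods at retail → Regulatory Authorization not required.
§4.6 does not operate outdoor seating on a public sidewalk → Sidewalk Use Registration not required.
§4.7 revenue $2,000,000 ≥ $675,000; boards or breeds animals → High-Revenue Certificate required.
§4.8 is located in Zone B; revenue $2,000,000 ≤ $2,800,000 → Annual Authorization required.
§4.9 boards or breeds animals → exempt from General Business Certificate.
§4.10 revenue $2,000,000 ≥ $1,675,000 → Trade Certificate not required.
§4.11 revenue $2,000,000 ≥ $1,825,000; does not operate outdoor seating on a public sidewalk → Trade Authorization not required.
§4.12 revenue $2,000,000 ≥ $1,850,000 → General Business Permit required.
§4.13 revenue $2,000,000 > $400,000; is located in Zone B; boards or breeds animals → Operating Permit required.
§4.14 revenue $2,000,000 ≥ $450,000 → General Business Certificate required.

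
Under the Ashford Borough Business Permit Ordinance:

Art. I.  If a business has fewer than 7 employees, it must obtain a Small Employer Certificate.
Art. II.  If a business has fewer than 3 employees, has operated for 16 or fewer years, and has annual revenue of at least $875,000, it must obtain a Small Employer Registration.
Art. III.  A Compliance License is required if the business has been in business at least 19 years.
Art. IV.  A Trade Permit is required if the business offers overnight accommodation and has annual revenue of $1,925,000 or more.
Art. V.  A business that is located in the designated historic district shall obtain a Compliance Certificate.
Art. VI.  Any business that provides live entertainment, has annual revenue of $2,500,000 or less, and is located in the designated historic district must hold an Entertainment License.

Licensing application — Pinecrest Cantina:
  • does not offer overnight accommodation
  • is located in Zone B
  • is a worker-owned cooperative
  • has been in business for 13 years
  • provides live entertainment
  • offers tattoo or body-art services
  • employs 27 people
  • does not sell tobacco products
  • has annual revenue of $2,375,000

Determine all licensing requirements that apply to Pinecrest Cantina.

Art. I. employees 27 ≥ 7 → Small Employer Certificate not required.
Art. II. employees 27 ≥ 3; years in business 13 ≤ 16; revenue $2,375,000 ≥ $875,000 → Small Employer Registration not required.
Art. III. years in business 13 < 19 → Compliance License not required.
Art. IV. does not offer overnight accommodation; revenue $2,375,000 ≥ $1,925,000 → Trade Permit not required.
Art. V. is located in Zone B (not: is located in the designated historic district) → Compliance Certificate not required.
Art. VI. provides live entertainment; revenue $2,375,000 ≤ $2,500,000; is located in Zone B (not: is located in the designated historic district) → Entertainment License not required.

None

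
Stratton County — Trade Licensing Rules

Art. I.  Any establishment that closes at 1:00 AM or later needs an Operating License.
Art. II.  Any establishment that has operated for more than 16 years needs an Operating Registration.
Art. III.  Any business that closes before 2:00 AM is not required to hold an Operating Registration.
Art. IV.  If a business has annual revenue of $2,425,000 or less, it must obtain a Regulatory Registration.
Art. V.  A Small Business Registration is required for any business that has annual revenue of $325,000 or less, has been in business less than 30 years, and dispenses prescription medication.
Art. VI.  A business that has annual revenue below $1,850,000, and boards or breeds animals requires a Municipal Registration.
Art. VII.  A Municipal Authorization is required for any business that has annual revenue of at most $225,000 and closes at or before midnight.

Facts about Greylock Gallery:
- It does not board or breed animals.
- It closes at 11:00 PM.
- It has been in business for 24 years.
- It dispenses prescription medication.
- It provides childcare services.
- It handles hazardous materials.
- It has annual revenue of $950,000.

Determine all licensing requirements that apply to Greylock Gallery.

Regulatory Registration

Art. I. closes 11:00 PM, at/before 1:00 AM → Operating License not required.
Art. II. years in business 24 > 16 → Operating Registration required.
Art. III. closes 11:00 PM, at/before 2:00 AM → exempt from Operating Registration.
Art. IV. revenue $950,000 ≤ $2,425,000 → Regulatory Registration required.
Art. V. revenue $950,000 > $325,000; years in business 24 < 30; dispenses prescription medication → Small Business Registration not required.
Art. VI. revenue $950,000 < $1,850,000; does not board or breed animals → Municipal Registration not required.
Art. VII. revenue $950,000 > $225,000; closes 11:00 PM, at/before midnight → Municipal Authorization not required.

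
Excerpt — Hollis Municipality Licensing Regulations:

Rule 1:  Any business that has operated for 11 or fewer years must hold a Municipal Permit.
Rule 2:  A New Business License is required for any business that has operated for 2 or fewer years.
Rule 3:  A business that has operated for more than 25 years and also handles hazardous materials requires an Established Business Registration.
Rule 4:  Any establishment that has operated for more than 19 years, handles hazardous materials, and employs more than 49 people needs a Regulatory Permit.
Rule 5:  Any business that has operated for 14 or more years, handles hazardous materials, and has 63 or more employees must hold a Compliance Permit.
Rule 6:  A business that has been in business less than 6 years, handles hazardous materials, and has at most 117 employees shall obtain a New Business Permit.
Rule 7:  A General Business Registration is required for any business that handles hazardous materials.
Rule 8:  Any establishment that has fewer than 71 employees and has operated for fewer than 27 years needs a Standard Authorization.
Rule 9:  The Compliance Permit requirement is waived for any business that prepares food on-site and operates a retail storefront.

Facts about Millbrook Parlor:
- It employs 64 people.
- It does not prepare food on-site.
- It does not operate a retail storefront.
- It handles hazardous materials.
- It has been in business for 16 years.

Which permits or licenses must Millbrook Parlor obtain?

Rule 1: years in business 16 > 11 → Municipal Permit not required.
Rule 2: years in business 16 > 2 → New Business License not required.
Rule 3: years in business 16 ≤ 25; handles hazardous materials → Established Business Registration not required.
Rule 4: years in business 16 ≤ 19; handles hazardous materials; employees 64 > 49 → Regulatory Permit not required.
Rule 5: years in business 16 ≥ 14; handles hazardous materials; employees 64 ≥ 63 → Compliance Permit required.
Rule 6: years in business 16 ≥ 6; handles hazardous materials; employees 64 ≤ 117 → New Business Permit not required.
Rule 7: handles hazardous materials → General Business Registration required.
Rule 8: employees 64 < 71; years in business 16 < 27 → Standard Authorization required.
Rule 9: does not prepare food on-site; does not operate a retail storefront → Compliance Permit exemption does not apply.

Compliance Permit, General Business Registration, Standard Authorization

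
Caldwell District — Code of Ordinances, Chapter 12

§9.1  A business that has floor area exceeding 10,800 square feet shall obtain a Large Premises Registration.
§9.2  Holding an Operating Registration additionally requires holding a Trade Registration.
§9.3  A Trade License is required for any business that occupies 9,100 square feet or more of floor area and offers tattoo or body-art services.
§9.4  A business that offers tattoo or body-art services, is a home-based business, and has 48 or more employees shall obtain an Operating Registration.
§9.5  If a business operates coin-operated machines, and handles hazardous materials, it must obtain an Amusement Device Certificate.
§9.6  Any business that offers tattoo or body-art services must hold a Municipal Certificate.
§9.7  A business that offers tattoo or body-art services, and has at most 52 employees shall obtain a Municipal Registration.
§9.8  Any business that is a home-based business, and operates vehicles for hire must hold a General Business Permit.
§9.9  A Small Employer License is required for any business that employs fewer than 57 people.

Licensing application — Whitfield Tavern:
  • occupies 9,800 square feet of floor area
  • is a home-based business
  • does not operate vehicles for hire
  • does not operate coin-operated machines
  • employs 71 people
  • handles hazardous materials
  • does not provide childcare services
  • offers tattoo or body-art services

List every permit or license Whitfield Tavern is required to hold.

Municipal Certificate, Operating Registration, Trade License, Trade Registration

§9.1 floor area 9,800 square feet ≤ 10,800 square feet → Large Premises Registration not required.
§9.2 Operating Registration is required → Trade Registration also required.
§9.3 floor area 9,800 square feet ≥ 9,100 square feet; offers tattoo or body-art services → Trade License required.
§9.4 offers tattoo or body-art services; is a home-based business; employees 71 ≥ 48 → Operating Registration required.
§9.5 does not operate coin-operated machines; handles hazardous materials → Amusement Device Certificate not required.
§9.6 offers tattoo or body-art services → Municipal Certificate required.
§9.7 offers tattoo or body-art services; employees 71 > 52 → Municipal Registration not required.
§9.8 is a home-based business; does not operate vehicles for hire → General Business Permit not required.
§9.9 employees 71 ≥ 57 → Small Employer License not required.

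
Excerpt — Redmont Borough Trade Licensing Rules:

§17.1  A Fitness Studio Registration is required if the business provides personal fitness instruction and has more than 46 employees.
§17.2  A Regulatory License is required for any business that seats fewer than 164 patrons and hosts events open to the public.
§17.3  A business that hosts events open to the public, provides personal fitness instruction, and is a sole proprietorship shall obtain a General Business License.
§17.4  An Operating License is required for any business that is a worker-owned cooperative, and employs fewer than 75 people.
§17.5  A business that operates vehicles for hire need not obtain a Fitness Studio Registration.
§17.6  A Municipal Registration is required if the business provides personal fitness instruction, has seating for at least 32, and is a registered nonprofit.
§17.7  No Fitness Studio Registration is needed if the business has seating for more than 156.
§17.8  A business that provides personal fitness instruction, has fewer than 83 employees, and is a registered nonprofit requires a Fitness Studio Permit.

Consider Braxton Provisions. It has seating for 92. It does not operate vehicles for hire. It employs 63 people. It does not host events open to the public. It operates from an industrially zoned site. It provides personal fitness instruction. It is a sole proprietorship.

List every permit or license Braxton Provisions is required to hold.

Fitness Studio Registration

§17.1 provides personal fitness instruction; employees 63 > 46 → Fitness Studio Registration required.
§17.2 seating 92 < 164; does not host events open to the public → Regulatory License not required.
§17.3 does not host events open to the public; provides personal fitness instruction; is a sole proprietorship → General Business License not required.
§17.4 is a sole proprietorship (not: is a worker-owned cooperative); employees 63 < 75 → Operating License not required.
§17.5 does not operate vehicles for hire → Fitness Studio Registration exemption does not apply.
§17.6 provides personal fitness instruction; seating 92 ≥ 32; is a sole proprietorship (not: is a registered nonprofit) → Municipal Registration not required.
§17.7 seating 92 ≤ 156 → Fitness Studio Registration exemption does not apply.
§17.8 provides personal fitness instruction; employees 63 < 83; is a sole proprietorship (not: is a registered nonprofit) → Fitness Studio Permit not required.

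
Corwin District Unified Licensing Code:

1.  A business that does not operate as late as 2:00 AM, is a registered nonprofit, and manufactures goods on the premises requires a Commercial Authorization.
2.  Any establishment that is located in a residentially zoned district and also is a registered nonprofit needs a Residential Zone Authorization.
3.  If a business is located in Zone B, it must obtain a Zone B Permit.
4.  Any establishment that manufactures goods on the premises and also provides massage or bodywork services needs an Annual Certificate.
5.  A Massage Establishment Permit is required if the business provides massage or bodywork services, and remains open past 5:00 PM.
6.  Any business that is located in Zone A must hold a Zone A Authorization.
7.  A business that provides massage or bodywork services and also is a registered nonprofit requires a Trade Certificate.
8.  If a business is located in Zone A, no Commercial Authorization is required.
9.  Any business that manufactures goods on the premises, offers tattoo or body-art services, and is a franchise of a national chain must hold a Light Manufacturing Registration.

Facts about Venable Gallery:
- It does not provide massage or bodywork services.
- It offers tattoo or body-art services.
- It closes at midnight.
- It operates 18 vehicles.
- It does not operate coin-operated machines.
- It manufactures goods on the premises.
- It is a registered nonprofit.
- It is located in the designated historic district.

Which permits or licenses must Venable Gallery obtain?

1. closes midnight, at/before 2:00 AM; is a registered nonprofit; manufactures goods on the premises → Commercial Authorization required.
2. is located in the designated historic district (not: is located in a residentially zoned district); is a registered nonprofit → Residential Zone Authorization not required.
3. is located in the designated historic district (not: is located in Zone B) → Zone B Permit not required.
4. manufactures goods on the premises; does not provide massage or bodywork services → Annual Certificate not required.
5. does not provide massage or bodywork services; closes midnight, after 5:00 PM → Massage Establishment Permit not required.
6. is located in the designated historic district (not: is located in Zone A) → Zone A Authorization not required.
7. does not provide massage or bodywork services; is a registered nonprofit → Trade Certificate not required.
8. is located in the designated historic district (not: is located in Zone A) → Commercial Authorization exemption does not apply.
9. manufactures goods on the premises; offers tattoo or body-art services; is a registered nonprofit (not: is a franchise of a national chain) → Light Manufacturing Registration not required.

Commercial Authorization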